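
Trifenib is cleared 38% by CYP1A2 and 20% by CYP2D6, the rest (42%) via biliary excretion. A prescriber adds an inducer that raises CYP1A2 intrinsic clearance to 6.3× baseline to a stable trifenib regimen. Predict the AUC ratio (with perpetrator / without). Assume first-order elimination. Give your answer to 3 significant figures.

0.332

CYP1A2: 0.38 × 6.3 = 2.394
CYP2D6: 0.2 (unchanged)
Other: 0.42 (unchanged)
New clearance relative to baseline: 2.394 + 0.2 + 0.42 = 3.014.
AUC ratio = CL_old/CL_new = 1 / 3.014 = 0.332.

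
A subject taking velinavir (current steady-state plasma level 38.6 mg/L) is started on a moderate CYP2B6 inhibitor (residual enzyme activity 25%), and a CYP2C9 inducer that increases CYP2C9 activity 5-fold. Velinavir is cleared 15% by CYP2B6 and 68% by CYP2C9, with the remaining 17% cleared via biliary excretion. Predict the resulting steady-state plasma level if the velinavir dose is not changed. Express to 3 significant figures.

10.7 mg/L

The CYP2B6 pathway (15% of clearance) is reduced to 0.25× activity: 0.15 × 0.25 = 0.0375.
The CYP2C9 pathway (68% of clearance) rises to 5× activity: 0.68 × 5 = 3.4.
Non-CYP routes (17%) are unchanged.
Relative clearance = 0.0375 + 3.4 + 0.17 = 3.6075.
Steady-state plasma level ∝ 1/CL: new value = 38.6 / 3.6075 = 10.7 mg/L.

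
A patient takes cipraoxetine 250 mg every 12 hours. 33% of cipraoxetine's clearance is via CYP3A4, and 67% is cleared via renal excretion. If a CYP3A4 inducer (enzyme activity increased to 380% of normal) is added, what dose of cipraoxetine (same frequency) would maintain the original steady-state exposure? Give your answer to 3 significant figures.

CYP3A4: 0.33 × 3.8 = 1.254
Other: 0.67 (unchanged)
New clearance relative to baseline: 1.254 + 0.67 = 1.924.
To maintain the same steady-state level, dose must scale with clearance: new dose = 250 × 1.924 = 481 mg.

481 mg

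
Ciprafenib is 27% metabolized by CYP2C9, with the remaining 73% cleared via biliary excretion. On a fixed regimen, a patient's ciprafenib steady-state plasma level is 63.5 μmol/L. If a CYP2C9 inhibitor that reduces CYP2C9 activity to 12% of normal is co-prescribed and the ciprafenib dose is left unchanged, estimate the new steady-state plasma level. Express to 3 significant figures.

The CYP2C9 pathway (27% of clearance) falls to 0.12× activity: 0.27 × 0.12 = 0.0324.
Non-CYP routes (73%) are unchanged.
New clearance relative to baseline: 0.0324 + 0.73 = 0.7624.
With dosing unchanged, steady-state plasma level scales as 1/CL: 63.5 / 0.7624 = 83.3 μmol/L.

83.3 μmol/L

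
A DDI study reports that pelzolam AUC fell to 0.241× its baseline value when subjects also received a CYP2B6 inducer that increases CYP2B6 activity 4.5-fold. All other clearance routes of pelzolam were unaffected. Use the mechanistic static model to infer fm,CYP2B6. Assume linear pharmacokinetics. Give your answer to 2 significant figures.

0.90

Let x = fm,CYP2B6. Because AUC ∝ 1/CL, relative clearance rose to 1/0.241 = 4.149.
Setting x·4.5 + (1 − x) = 4.149 and solving: x = (4.149 − 1)/(4.5 − 1) = 0.90.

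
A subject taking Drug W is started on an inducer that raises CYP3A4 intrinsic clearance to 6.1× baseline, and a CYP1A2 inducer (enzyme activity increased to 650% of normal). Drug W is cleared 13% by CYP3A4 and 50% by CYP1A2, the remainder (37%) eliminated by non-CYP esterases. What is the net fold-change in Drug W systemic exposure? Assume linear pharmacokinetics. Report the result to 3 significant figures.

0.227

The CYP3A4 pathway (13% of clearance) rises to 6.1× activity: 0.13 × 6.1 = 0.793.
The CYP1A2 pathway (50% of clearance) is boosted to 6.5× activity: 0.5 × 6.5 = 3.25.
The remaining 37% of clearance is unaffected.
CL_new/CL_old = 0.793 + 3.25 + 0.37 = 4.413.
Net systemic exposure ratio = 1 / 4.413 = 0.227.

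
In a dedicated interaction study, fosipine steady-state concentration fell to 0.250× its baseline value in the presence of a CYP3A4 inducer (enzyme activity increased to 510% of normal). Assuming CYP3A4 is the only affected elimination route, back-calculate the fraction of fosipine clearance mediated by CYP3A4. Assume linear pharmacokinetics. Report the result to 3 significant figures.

0.732

Write x for the fraction cleared via CYP3A4. The observed steady-state concentration change means clearance rose to 1/0.250 = 4 of baseline.
Setting x·5.1 + (1 − x) = 4 and solving: x = (4 − 1)/(5.1 − 1) = 0.732.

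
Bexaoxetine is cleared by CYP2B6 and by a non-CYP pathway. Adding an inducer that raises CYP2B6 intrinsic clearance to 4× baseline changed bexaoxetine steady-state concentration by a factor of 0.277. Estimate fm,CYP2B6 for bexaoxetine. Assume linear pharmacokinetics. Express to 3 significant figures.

Let fm be the CYP2B6 fraction. New clearance relative to baseline = fm × 4 + (1 − fm).
Steady-state concentration ratio = 1 / (new CL fraction), so new CL fraction = 1 / 0.277 = 3.61.
fm × 4 + 1 − fm = 3.61  ⇒  fm × (4 − 1) = 2.61  ⇒  fm = 0.870.

0.870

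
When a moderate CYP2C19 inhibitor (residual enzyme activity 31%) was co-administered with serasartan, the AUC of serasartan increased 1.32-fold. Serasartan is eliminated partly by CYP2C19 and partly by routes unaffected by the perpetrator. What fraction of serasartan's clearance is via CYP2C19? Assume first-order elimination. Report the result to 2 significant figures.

0.35

Let fm be the CYP2C19 fraction. New clearance relative to baseline = fm × 0.31 + (1 − fm).
AUC ratio = 1 / (new CL fraction), so new CL fraction = 1 / 1.32 = 0.7576.
fm × 0.31 + 1 − fm = 0.7576  ⇒  fm × (0.31 − 1) = −0.2424  ⇒  fm = 0.35.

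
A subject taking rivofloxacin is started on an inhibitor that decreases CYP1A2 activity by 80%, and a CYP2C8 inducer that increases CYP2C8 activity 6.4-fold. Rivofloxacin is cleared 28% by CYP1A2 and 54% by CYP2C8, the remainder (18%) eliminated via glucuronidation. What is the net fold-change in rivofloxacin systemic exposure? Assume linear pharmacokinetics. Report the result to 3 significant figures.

The CYP1A2 pathway (28% of clearance) drops to 0.2× activity: 0.28 × 0.2 = 0.056.
The CYP2C8 pathway (54% of clearance) increases to 6.4× activity: 0.54 × 6.4 = 3.456.
The remaining 18% of clearance is unaffected.
New clearance relative to baseline: 0.056 + 3.456 + 0.18 = 3.692.
Systemic exposure ∝ 1/CL: fold-change = 1 / 3.692 = 0.271.

0.271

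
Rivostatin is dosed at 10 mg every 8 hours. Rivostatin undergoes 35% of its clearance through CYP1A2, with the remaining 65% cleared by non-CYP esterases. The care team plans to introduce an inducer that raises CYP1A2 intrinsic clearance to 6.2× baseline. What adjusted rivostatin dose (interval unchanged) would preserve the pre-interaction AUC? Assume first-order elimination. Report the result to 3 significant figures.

The CYP1A2 pathway (35% of clearance) rises to 6.2× activity: 0.35 × 6.2 = 2.17.
Non-CYP routes (65%) are unchanged.
New clearance relative to baseline: 2.17 + 0.65 = 2.82.
To maintain the same steady-state level, dose must scale with clearance: new dose = 10 × 2.82 = 28.2 mg.

28.2 mg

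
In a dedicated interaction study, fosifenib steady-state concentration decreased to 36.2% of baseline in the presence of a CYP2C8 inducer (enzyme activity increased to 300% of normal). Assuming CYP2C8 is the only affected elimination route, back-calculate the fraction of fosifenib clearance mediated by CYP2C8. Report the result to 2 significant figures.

0.88

CL'/CL = 1 / 0.362 = 2.762
3·fm + (1 − fm) = 2.762
fm = (2.762 − 1) / (3 − 1) = 0.88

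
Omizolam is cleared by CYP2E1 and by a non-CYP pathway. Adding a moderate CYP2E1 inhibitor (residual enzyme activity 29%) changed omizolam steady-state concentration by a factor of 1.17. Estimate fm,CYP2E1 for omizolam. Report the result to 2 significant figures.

Call the CYP2E1 fraction fm. After the interaction, CL_new/CL_old = fm × 0.29 + (1 − fm).
Steady-state concentration ratio = 1 / (new CL fraction), so new CL fraction = 1 / 1.17 = 0.8547.
fm × 0.29 + 1 − fm = 0.8547  ⇒  fm × (0.29 − 1) = −0.1453  ⇒  fm = 0.20.

0.20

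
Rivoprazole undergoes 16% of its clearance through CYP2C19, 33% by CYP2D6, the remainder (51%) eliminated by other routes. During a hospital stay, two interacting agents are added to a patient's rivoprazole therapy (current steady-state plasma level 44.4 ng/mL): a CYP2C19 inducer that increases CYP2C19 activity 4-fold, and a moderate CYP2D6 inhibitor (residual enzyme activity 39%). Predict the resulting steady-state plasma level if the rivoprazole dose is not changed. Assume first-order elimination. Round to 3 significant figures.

34.7 ng/mL

The CYP2C19 pathway (16% of clearance) rises to 4× activity: 0.16 × 4 = 0.64.
The CYP2D6 pathway (33% of clearance) is reduced to 0.39× activity: 0.33 × 0.39 = 0.1287.
The remaining 51% of clearance is unaffected.
Relative clearance = 0.64 + 0.1287 + 0.51 = 1.2787.
Dividing the baseline by the relative clearance: 44.4 / 1.2787 = 34.7 ng/mL.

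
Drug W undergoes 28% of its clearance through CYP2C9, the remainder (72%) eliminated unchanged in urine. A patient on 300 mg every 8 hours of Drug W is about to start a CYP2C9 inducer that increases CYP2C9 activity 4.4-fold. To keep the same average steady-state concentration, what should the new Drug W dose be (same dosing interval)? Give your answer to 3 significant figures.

586 mg

CYP2C9: 0.28 × 4.4 = 1.232
Other: 0.72 (unchanged)
New clearance relative to baseline: 1.232 + 0.72 = 1.952.
To maintain the same steady-state level, dose must scale with clearance: new dose = 300 × 1.952 = 586 mg.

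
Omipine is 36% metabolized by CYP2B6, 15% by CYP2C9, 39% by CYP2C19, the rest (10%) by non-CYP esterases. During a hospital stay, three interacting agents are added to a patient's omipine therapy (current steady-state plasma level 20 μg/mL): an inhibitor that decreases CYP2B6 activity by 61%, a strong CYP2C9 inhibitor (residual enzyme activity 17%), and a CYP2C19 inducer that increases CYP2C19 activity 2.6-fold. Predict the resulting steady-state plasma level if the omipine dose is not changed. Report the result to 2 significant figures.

The CYP2B6 pathway (36% of clearance) falls to 0.39× activity: 0.36 × 0.39 = 0.1404.
The CYP2C9 pathway (15% of clearance) falls to 0.17× activity: 0.15 × 0.17 = 0.0255.
The CYP2C19 pathway (39% of clearance) rises to 2.6× activity: 0.39 × 2.6 = 1.014.
The remaining 10% of clearance is unaffected.
CL_new/CL_old = 0.1404 + 0.0255 + 1.014 + 0.1 = 1.2799.
Steady-state plasma level ∝ 1/CL: new value = 20 / 1.2799 = 16 μg/mL.

16 μg/mL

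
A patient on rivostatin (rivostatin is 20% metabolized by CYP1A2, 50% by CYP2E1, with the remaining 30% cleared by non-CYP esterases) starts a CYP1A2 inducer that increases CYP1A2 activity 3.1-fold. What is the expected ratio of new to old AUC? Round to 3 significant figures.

0.704

The CYP1A2 pathway (20% of clearance) is boosted to 3.1× activity: 0.2 × 3.1 = 0.62.
CYP2E1 (50%) and the residual 30% are unaffected.
New clearance relative to baseline: 0.62 + 0.5 + 0.3 = 1.42.
AUC is inversely proportional to clearance, so the fold-change is 1 / 1.42 = 0.704.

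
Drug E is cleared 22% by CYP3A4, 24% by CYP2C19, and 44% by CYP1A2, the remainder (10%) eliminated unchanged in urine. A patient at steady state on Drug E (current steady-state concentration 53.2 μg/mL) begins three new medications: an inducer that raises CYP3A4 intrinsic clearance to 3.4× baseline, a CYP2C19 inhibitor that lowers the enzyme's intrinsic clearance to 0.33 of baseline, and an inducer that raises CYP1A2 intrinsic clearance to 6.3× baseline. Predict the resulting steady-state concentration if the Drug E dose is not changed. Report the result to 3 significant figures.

CYP3A4: 0.22 × 3.4 = 0.748
CYP2C19: 0.24 × 0.33 = 0.0792
CYP1A2: 0.44 × 6.3 = 2.772
Other: 0.1 (unchanged)
New clearance relative to baseline: 0.748 + 0.0792 + 2.772 + 0.1 = 3.6992.
Steady-state concentration ∝ 1/CL: new value = 53.2 / 3.6992 = 14.4 μg/mL.

14.4 μg/mL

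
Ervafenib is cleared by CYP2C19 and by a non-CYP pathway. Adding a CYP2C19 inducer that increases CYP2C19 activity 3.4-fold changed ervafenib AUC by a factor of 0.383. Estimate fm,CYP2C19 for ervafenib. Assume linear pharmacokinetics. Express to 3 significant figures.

0.671

CL'/CL = 1 / 0.383 = 2.611
3.4·fm + (1 − fm) = 2.611
fm = (2.611 − 1) / (3.4 − 1) = 0.671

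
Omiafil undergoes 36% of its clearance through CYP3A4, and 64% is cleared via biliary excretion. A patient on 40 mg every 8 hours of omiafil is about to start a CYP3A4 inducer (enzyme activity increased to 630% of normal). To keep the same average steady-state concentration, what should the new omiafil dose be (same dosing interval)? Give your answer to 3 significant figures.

The CYP3A4 pathway (36% of clearance) increases to 6.3× activity: 0.36 × 6.3 = 2.268.
The remaining 64% of clearance is unaffected.
New clearance relative to baseline: 2.268 + 0.64 = 2.908.
To maintain the same steady-state level, dose must scale with clearance: new dose = 40 × 2.908 = 116 mg.

116 mg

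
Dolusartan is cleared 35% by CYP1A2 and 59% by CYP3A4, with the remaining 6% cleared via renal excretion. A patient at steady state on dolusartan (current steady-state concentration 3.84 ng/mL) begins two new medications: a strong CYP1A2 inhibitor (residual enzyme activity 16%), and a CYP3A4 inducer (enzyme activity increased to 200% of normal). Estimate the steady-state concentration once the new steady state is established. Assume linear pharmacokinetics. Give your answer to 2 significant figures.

3.0 ng/mL

CYP1A2: 0.35 × 0.16 = 0.056
CYP3A4: 0.59 × 2 = 1.18
Other: 0.06 (unchanged)
Relative clearance = 0.056 + 1.18 + 0.06 = 1.296.
Dividing the baseline by the relative clearance: 3.84 / 1.296 = 3.0 ng/mL.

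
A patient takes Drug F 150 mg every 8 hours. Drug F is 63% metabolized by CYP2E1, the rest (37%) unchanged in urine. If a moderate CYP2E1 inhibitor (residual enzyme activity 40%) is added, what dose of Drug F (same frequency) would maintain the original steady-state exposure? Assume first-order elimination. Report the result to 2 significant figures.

The CYP2E1 pathway (63% of clearance) drops to 0.4× activity: 0.63 × 0.4 = 0.252.
The remaining 37% of clearance is unaffected.
New clearance relative to baseline: 0.252 + 0.37 = 0.622.
Css,avg = (dose rate)/CL, so holding Css fixed requires dose ∝ CL: 150 × 0.622 = 93 mg.

93 mg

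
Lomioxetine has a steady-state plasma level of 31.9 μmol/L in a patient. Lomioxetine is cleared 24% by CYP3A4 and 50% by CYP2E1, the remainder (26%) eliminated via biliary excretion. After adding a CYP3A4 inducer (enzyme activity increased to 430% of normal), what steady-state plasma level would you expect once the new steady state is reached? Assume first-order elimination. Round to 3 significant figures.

CYP3A4: 0.24 × 4.3 = 1.032
CYP2E1: 0.5 (unchanged)
Other: 0.26 (unchanged)
Relative clearance = 1.032 + 0.5 + 0.26 = 1.792.
With dosing unchanged, steady-state plasma level scales as 1/CL: 31.9 / 1.792 = 17.8 μmol/L.

17.8 μmol/L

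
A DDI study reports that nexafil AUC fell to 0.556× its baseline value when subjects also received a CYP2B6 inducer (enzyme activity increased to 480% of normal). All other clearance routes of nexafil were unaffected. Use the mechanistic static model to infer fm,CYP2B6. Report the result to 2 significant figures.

Call the CYP2B6 fraction fm. After the interaction, CL_new/CL_old = fm × 4.8 + (1 − fm).
AUC ratio = 1 / (new CL fraction), so new CL fraction = 1 / 0.556 = 1.799.
fm × 4.8 + 1 − fm = 1.799  ⇒  fm × (4.8 − 1) = 0.7986  ⇒  fm = 0.21.

0.21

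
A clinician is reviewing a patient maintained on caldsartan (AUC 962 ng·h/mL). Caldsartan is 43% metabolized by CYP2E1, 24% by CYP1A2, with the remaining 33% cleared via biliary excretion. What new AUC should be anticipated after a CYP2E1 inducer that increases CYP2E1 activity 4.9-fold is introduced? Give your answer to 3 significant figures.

CYP2E1: 0.43 × 4.9 = 2.107
CYP1A2: 0.24 (unchanged)
Other: 0.33 (unchanged)
CL_new/CL_old = 2.107 + 0.24 + 0.33 = 2.677.
With dosing unchanged, AUC scales as 1/CL: 962 / 2.677 = 359 ng·h/mL.

359 ng·h/mL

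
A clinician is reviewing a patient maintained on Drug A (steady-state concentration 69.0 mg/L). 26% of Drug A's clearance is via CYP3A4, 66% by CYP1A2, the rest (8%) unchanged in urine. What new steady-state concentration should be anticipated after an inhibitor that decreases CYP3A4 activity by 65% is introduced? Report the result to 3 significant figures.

83.0 mg/L

CYP3A4: 0.26 × 0.35 = 0.091
CYP1A2: 0.66 (unchanged)
Other: 0.08 (unchanged)
CL_new/CL_old = 0.091 + 0.66 + 0.08 = 0.831.
With dosing unchanged, steady-state concentration scales as 1/CL: 69.0 / 0.831 = 83.0 mg/L.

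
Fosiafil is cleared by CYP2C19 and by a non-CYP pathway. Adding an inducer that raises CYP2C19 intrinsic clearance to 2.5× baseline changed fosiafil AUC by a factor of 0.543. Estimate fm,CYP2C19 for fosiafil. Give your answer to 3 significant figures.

0.561

Let x = fm,CYP2C19. Because AUC ∝ 1/CL, relative clearance rose to 1/0.543 = 1.842.
Setting x·2.5 + (1 − x) = 1.842 and solving: x = (1.842 − 1)/(2.5 − 1) = 0.561.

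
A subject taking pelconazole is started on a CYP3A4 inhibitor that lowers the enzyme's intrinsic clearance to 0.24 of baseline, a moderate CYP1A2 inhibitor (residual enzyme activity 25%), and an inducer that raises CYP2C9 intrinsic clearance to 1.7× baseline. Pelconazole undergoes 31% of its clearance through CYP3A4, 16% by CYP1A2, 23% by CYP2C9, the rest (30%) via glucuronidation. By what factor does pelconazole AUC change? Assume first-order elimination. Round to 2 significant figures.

The CYP3A4 pathway (31% of clearance) is reduced to 0.24× activity: 0.31 × 0.24 = 0.0744.
The CYP1A2 pathway (16% of clearance) drops to 0.25× activity: 0.16 × 0.25 = 0.04.
The CYP2C9 pathway (23% of clearance) is boosted to 1.7× activity: 0.23 × 1.7 = 0.391.
Non-CYP routes (30%) are unchanged.
CL_new/CL_old = 0.0744 + 0.04 + 0.391 + 0.3 = 0.8054.
Because AUC varies inversely with clearance, the combined effect is 1 / 0.8054 = 1.2.

1.2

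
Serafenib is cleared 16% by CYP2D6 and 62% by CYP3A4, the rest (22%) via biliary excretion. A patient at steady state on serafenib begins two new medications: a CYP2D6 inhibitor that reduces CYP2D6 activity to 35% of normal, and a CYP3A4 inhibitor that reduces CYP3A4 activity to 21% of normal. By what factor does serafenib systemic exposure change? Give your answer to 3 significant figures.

CYP2D6: 0.16 × 0.35 = 0.056
CYP3A4: 0.62 × 0.21 = 0.1302
Other: 0.22 (unchanged)
CL_new/CL_old = 0.056 + 0.1302 + 0.22 = 0.4062.
Net systemic exposure ratio = 1 / 0.4062 = 2.46.

2.46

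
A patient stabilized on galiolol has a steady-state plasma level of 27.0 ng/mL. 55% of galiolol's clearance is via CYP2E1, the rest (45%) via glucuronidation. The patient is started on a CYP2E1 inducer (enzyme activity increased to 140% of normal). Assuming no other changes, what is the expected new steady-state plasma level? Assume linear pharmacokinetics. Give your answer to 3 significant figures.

22.1 ng/mL

CYP2E1: 0.55 × 1.4 = 0.77
Other: 0.45 (unchanged)
New clearance relative to baseline: 0.77 + 0.45 = 1.22.
New steady-state plasma level = baseline ÷ relative clearance = 27.0 / 1.22 = 22.1 ng/mL.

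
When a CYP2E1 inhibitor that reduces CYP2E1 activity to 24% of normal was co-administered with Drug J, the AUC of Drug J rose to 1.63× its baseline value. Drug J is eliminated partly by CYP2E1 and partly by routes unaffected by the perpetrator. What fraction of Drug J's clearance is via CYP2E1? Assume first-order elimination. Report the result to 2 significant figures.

0.51

Call the CYP2E1 fraction fm. After the interaction, CL_new/CL_old = fm × 0.24 + (1 − fm).
AUC ratio = 1 / (new CL fraction), so new CL fraction = 1 / 1.63 = 0.6135.
fm × 0.24 + 1 − fm = 0.6135  ⇒  fm × (0.24 − 1) = −0.3865  ⇒  fm = 0.51.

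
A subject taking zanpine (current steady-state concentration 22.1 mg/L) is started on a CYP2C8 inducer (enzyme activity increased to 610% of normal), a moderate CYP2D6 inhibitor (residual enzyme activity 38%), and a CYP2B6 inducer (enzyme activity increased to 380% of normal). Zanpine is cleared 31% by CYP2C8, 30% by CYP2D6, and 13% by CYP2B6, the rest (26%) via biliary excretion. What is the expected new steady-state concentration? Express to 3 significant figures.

The CYP2C8 pathway (31% of clearance) increases to 6.1× activity: 0.31 × 6.1 = 1.891.
The CYP2D6 pathway (30% of clearance) falls to 0.38× activity: 0.3 × 0.38 = 0.114.
The CYP2B6 pathway (13% of clearance) is boosted to 3.8× activity: 0.13 × 3.8 = 0.494.
The remaining 26% of clearance is unaffected.
CL_new/CL_old = 1.891 + 0.114 + 0.494 + 0.26 = 2.759.
Dividing the baseline by the relative clearance: 22.1 / 2.759 = 8.01 mg/L.

8.01 mg/L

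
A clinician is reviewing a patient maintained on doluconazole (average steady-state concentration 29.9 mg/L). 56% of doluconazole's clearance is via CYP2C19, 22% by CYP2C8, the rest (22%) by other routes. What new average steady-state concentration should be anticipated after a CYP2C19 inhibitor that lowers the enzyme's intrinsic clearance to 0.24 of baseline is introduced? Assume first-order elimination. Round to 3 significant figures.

CYP2C19: 0.56 × 0.24 = 0.1344
CYP2C8: 0.22 (unchanged)
Other: 0.22 (unchanged)
CL_new/CL_old = 0.1344 + 0.22 + 0.22 = 0.5744.
New average steady-state concentration = baseline ÷ relative clearance = 29.9 / 0.5744 = 52.1 mg/L.

52.1 mg/L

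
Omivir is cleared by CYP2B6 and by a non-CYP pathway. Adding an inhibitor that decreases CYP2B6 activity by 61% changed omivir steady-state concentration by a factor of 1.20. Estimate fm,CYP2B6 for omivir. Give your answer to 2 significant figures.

Let x = fm,CYP2B6. Because steady-state concentration ∝ 1/CL, relative clearance fell to 1/1.20 = 0.8333.
Setting x·0.39 + (1 − x) = 0.8333 and solving: x = (0.8333 − 1)/(0.39 − 1) = 0.27.

0.27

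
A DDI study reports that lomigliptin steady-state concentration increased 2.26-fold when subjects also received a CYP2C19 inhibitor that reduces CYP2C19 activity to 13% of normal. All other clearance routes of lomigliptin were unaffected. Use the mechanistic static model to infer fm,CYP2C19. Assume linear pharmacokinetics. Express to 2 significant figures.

Let fm be the CYP2C19 fraction. New clearance relative to baseline = fm × 0.13 + (1 − fm).
Steady-state concentration ratio = 1 / (new CL fraction), so new CL fraction = 1 / 2.26 = 0.4425.
fm × 0.13 + 1 − fm = 0.4425  ⇒  fm × (0.13 − 1) = −0.5575  ⇒  fm = 0.64.

0.64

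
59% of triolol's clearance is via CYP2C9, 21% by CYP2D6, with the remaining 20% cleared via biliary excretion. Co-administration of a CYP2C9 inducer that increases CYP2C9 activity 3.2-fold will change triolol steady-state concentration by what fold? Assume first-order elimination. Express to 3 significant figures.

0.435

The CYP2C9 pathway (59% of clearance) rises to 3.2× activity: 0.59 × 3.2 = 1.888.
CYP2D6 (21%) and the residual 20% are unaffected.
New clearance relative to baseline: 1.888 + 0.21 + 0.2 = 2.298.
Since steady-state concentration ∝ 1/CL, the ratio is 1 / 2.298 = 0.435.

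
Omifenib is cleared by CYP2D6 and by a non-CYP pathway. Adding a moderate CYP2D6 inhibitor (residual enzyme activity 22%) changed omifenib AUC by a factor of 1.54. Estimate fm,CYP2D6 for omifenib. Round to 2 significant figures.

Write x for the fraction cleared via CYP2D6. The observed AUC change means clearance fell to 1/1.54 = 0.6494 of baseline.
Only the CYP2D6 route changed, so 0.6494 = x·0.22 + (1 − x), giving x = 0.45.

0.45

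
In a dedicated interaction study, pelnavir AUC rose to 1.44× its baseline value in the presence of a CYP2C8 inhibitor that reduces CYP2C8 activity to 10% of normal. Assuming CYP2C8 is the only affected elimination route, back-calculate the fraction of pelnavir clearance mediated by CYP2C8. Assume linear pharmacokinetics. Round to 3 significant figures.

Write x for the fraction cleared via CYP2C8. The observed AUC change means clearance fell to 1/1.44 = 0.6944 of baseline.
Setting x·0.1 + (1 − x) = 0.6944 and solving: x = (0.6944 − 1)/(0.1 − 1) = 0.340.

0.340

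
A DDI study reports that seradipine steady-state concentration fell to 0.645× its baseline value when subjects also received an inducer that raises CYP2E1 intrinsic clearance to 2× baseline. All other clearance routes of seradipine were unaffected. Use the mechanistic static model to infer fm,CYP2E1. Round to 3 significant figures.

CL'/CL = 1 / 0.645 = 1.55
2·fm + (1 − fm) = 1.55
fm = (1.55 − 1) / (2 − 1) = 0.550

0.550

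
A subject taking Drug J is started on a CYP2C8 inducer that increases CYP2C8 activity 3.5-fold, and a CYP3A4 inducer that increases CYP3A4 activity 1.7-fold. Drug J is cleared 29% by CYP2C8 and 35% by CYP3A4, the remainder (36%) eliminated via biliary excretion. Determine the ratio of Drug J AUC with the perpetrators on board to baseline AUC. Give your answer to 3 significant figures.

0.508

The CYP2C8 pathway (29% of clearance) is boosted to 3.5× activity: 0.29 × 3.5 = 1.015.
The CYP3A4 pathway (35% of clearance) is boosted to 1.7× activity: 0.35 × 1.7 = 0.595.
The remaining 36% of clearance is unaffected.
New clearance relative to baseline: 1.015 + 0.595 + 0.36 = 1.97.
AUC ∝ 1/CL: fold-change = 1 / 1.97 = 0.508.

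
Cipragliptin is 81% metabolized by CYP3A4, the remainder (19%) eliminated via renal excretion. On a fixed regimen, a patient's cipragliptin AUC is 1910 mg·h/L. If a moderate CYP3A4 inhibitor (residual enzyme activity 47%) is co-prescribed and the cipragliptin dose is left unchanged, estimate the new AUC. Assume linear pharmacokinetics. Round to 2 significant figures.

3.3 × 10³ mg·h/L

The CYP3A4 pathway (81% of clearance) drops to 0.47× activity: 0.81 × 0.47 = 0.3807.
The remaining 19% of clearance is unaffected.
Relative clearance = 0.3807 + 0.19 = 0.5707.
New AUC = baseline ÷ relative clearance = 1910 / 0.5707 = 3.3 × 10³ mg·h/L.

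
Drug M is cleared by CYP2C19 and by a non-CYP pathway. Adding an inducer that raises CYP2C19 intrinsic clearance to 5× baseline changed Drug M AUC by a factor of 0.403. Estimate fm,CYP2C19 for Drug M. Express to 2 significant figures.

Write x for the fraction cleared via CYP2C19. The observed AUC change means clearance rose to 1/0.403 = 2.481 of baseline.
Only the CYP2C19 route changed, so 2.481 = x·5 + (1 − x), giving x = 0.37.

0.37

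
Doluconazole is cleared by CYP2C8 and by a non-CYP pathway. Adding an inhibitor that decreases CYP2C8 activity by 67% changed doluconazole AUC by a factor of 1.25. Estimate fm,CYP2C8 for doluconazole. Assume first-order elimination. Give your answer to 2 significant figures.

Call the CYP2C8 fraction fm. After the interaction, CL_new/CL_old = fm × 0.33 + (1 − fm).
AUC ratio = 1 / (new CL fraction), so new CL fraction = 1 / 1.25 = 0.8.
fm × 0.33 + 1 − fm = 0.8  ⇒  fm × (0.33 − 1) = −0.2  ⇒  fm = 0.30.

0.30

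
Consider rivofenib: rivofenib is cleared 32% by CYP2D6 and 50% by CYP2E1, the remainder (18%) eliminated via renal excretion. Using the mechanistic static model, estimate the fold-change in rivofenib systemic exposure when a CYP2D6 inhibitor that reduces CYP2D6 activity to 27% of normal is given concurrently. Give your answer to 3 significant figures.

1.30

The CYP2D6 pathway (32% of clearance) falls to 0.27× activity: 0.32 × 0.27 = 0.0864.
CYP2E1 (50%) and the residual 18% are unaffected.
New clearance relative to baseline: 0.0864 + 0.5 + 0.18 = 0.7664.
Systemic exposure is inversely proportional to clearance, so the fold-change is 1 / 0.7664 = 1.30.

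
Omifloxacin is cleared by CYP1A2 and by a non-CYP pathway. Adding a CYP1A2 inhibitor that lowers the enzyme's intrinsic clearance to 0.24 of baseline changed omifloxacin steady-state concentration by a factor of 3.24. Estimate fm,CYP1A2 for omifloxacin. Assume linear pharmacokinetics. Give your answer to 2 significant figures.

0.91

Call the CYP1A2 fraction fm. After the interaction, CL_new/CL_old = fm × 0.24 + (1 − fm).
Steady-state concentration ratio = 1 / (new CL fraction), so new CL fraction = 1 / 3.24 = 0.3086.
fm × 0.24 + 1 − fm = 0.3086  ⇒  fm × (0.24 − 1) = −0.6914  ⇒  fm = 0.91.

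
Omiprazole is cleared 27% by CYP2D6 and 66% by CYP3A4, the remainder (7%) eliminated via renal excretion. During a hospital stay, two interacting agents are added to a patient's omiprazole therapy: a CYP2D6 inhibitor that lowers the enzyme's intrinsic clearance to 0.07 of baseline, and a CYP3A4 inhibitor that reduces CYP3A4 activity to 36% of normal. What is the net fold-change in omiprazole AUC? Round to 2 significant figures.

3.1

CYP2D6: 0.27 × 0.07 = 0.0189
CYP3A4: 0.66 × 0.36 = 0.2376
Other: 0.07 (unchanged)
CL_new/CL_old = 0.0189 + 0.2376 + 0.07 = 0.3265.
Net AUC ratio = 1 / 0.3265 = 3.1.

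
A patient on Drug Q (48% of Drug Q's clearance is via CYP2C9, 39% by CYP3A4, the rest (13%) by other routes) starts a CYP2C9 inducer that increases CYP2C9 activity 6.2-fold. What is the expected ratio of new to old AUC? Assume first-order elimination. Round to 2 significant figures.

0.29

The CYP2C9 pathway (48% of clearance) rises to 6.2× activity: 0.48 × 6.2 = 2.976.
CYP3A4 (39%) and the residual 13% are unaffected.
Relative clearance = 2.976 + 0.39 + 0.13 = 3.496.
AUC ratio = CL_old/CL_new = 1 / 3.496 = 0.29.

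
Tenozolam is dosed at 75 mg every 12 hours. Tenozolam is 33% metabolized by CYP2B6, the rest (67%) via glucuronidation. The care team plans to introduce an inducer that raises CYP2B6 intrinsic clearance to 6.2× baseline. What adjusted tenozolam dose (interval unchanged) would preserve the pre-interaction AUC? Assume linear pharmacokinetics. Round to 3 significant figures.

The CYP2B6 pathway (33% of clearance) rises to 6.2× activity: 0.33 × 6.2 = 2.046.
The remaining 67% of clearance is unaffected.
New clearance relative to baseline: 2.046 + 0.67 = 2.716.
To maintain the same steady-state level, dose must scale with clearance: new dose = 75 × 2.716 = 204 mg.

204 mg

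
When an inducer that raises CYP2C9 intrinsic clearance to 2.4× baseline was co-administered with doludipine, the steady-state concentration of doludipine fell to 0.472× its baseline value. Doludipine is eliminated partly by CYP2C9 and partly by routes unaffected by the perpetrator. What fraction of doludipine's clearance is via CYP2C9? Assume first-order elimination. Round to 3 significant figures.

0.799

Write x for the fraction cleared via CYP2C9. The observed steady-state concentration change means clearance rose to 1/0.472 = 2.119 of baseline.
Only the CYP2C9 route changed, so 2.119 = x·2.4 + (1 − x), giving x = 0.799.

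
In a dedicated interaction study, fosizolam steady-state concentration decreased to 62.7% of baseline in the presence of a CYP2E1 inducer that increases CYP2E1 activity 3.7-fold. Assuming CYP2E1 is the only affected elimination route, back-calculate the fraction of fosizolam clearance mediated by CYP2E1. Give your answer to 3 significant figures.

0.220

CL'/CL = 1 / 0.627 = 1.595
3.7·fm + (1 − fm) = 1.595
fm = (1.595 − 1) / (3.7 − 1) = 0.220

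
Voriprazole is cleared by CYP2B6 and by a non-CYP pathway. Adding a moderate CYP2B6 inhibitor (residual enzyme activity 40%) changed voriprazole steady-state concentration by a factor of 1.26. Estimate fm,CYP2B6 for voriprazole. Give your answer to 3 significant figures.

Call the CYP2B6 fraction fm. After the interaction, CL_new/CL_old = fm × 0.4 + (1 − fm).
Steady-state concentration ratio = 1 / (new CL fraction), so new CL fraction = 1 / 1.26 = 0.7937.
fm × 0.4 + 1 − fm = 0.7937  ⇒  fm × (0.4 − 1) = −0.2063  ⇒  fm = 0.344.

0.344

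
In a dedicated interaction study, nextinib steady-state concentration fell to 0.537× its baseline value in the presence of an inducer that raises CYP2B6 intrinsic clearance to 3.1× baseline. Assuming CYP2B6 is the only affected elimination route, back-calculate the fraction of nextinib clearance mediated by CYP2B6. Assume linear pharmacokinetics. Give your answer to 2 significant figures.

0.41

Let fm be the CYP2B6 fraction. New clearance relative to baseline = fm × 3.1 + (1 − fm).
Steady-state concentration ratio = 1 / (new CL fraction), so new CL fraction = 1 / 0.537 = 1.862.
fm × 3.1 + 1 − fm = 1.862  ⇒  fm × (3.1 − 1) = 0.8622  ⇒  fm = 0.41.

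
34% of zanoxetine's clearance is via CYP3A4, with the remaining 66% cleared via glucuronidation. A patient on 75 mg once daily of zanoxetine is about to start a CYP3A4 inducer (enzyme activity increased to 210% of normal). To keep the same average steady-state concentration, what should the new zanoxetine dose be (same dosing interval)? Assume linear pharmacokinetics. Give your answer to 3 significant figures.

CYP3A4: 0.34 × 2.1 = 0.714
Other: 0.66 (unchanged)
Relative clearance = 0.714 + 0.66 = 1.374.
To maintain the same steady-state level, dose must scale with clearance: new dose = 75 × 1.374 = 103 mg.

103 mg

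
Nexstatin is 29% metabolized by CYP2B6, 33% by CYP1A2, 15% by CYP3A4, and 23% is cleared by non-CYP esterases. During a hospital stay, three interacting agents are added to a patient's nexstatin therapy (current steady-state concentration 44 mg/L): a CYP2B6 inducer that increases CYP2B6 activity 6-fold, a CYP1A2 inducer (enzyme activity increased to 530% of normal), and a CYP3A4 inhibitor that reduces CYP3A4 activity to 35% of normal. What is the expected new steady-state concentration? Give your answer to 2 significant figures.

The CYP2B6 pathway (29% of clearance) increases to 6× activity: 0.29 × 6 = 1.74.
The CYP1A2 pathway (33% of clearance) increases to 5.3× activity: 0.33 × 5.3 = 1.749.
The CYP3A4 pathway (15% of clearance) is reduced to 0.35× activity: 0.15 × 0.35 = 0.0525.
Non-CYP routes (23%) are unchanged.
New clearance relative to baseline: 1.74 + 1.749 + 0.0525 + 0.23 = 3.7715.
Dividing the baseline by the relative clearance: 44 / 3.7715 = 12 mg/L.

12 mg/L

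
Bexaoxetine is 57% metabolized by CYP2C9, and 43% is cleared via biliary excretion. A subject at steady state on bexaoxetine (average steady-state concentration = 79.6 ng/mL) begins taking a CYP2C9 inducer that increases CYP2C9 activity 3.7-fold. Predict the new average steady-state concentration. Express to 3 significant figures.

The CYP2C9 pathway (57% of clearance) rises to 3.7× activity: 0.57 × 3.7 = 2.109.
Non-CYP routes (43%) are unchanged.
Relative clearance = 2.109 + 0.43 = 2.539.
Average steady-state concentration ∝ 1/CL, so new value = 79.6 / 2.539 = 31.4 ng/mL.

31.4 ng/mL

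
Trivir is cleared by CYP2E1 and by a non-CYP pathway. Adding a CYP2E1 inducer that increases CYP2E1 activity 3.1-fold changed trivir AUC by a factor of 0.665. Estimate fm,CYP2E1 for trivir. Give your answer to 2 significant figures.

Let fm be the CYP2E1 fraction. New clearance relative to baseline = fm × 3.1 + (1 − fm).
AUC ratio = 1 / (new CL fraction), so new CL fraction = 1 / 0.665 = 1.504.
fm × 3.1 + 1 − fm = 1.504  ⇒  fm × (3.1 − 1) = 0.5038  ⇒  fm = 0.24.

0.24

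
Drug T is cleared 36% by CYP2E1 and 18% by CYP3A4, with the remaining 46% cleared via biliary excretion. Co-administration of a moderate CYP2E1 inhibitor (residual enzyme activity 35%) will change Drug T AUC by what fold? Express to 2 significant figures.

1.3

The CYP2E1 pathway (36% of clearance) is reduced to 0.35× activity: 0.36 × 0.35 = 0.126.
CYP3A4 (18%) and the residual 46% are unaffected.
New clearance relative to baseline: 0.126 + 0.18 + 0.46 = 0.766.
AUC ratio = CL_old/CL_new = 1 / 0.766 = 1.3.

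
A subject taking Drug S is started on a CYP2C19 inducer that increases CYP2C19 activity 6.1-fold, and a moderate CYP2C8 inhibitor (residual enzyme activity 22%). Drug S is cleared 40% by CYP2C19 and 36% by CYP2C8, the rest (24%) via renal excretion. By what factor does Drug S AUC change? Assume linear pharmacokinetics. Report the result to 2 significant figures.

0.36

The CYP2C19 pathway (40% of clearance) increases to 6.1× activity: 0.4 × 6.1 = 2.44.
The CYP2C8 pathway (36% of clearance) falls to 0.22× activity: 0.36 × 0.22 = 0.0792.
The remaining 24% of clearance is unaffected.
New clearance relative to baseline: 2.44 + 0.0792 + 0.24 = 2.7592.
AUC ∝ 1/CL: fold-change = 1 / 2.7592 = 0.36.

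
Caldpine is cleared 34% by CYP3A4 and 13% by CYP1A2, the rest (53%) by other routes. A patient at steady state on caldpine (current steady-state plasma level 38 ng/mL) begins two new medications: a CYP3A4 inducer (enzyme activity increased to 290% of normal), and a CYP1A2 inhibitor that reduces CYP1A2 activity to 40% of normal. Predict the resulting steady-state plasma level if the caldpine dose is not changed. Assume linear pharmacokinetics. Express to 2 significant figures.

24 ng/mL

The CYP3A4 pathway (34% of clearance) increases to 2.9× activity: 0.34 × 2.9 = 0.986.
The CYP1A2 pathway (13% of clearance) falls to 0.4× activity: 0.13 × 0.4 = 0.052.
The remaining 53% of clearance is unaffected.
CL_new/CL_old = 0.986 + 0.052 + 0.53 = 1.568.
Steady-state plasma level ∝ 1/CL: new value = 38 / 1.568 = 24 ng/mL.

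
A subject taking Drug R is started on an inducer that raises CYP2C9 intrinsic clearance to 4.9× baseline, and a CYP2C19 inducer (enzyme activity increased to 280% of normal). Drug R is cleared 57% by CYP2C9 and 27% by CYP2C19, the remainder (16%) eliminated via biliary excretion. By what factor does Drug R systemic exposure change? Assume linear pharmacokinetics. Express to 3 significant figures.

The CYP2C9 pathway (57% of clearance) is boosted to 4.9× activity: 0.57 × 4.9 = 2.793.
The CYP2C19 pathway (27% of clearance) rises to 2.8× activity: 0.27 × 2.8 = 0.756.
The remaining 16% of clearance is unaffected.
CL_new/CL_old = 2.793 + 0.756 + 0.16 = 3.709.
Systemic exposure ∝ 1/CL: fold-change = 1 / 3.709 = 0.270.

0.270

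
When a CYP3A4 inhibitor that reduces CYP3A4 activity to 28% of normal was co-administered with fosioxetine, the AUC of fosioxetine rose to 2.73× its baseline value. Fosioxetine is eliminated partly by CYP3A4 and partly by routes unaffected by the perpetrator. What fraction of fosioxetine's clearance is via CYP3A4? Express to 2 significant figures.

0.88

CL'/CL = 1 / 2.73 = 0.3663
0.28·fm + (1 − fm) = 0.3663
fm = (0.3663 − 1) / (0.28 − 1) = 0.88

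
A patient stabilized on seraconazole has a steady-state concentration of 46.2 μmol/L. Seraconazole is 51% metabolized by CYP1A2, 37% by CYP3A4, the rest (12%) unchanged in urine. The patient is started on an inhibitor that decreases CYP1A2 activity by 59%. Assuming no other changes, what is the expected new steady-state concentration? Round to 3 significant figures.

CYP1A2: 0.51 × 0.41 = 0.2091
CYP3A4: 0.37 (unchanged)
Other: 0.12 (unchanged)
New clearance relative to baseline: 0.2091 + 0.37 + 0.12 = 0.6991.
With dosing unchanged, steady-state concentration scales as 1/CL: 46.2 / 0.6991 = 66.1 μmol/L.

66.1 μmol/L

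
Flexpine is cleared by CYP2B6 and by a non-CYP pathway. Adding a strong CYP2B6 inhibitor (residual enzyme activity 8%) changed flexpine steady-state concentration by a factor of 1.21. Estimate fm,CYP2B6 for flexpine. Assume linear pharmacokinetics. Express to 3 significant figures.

Let x = fm,CYP2B6. Because steady-state concentration ∝ 1/CL, relative clearance fell to 1/1.21 = 0.8264.
Setting x·0.08 + (1 − x) = 0.8264 and solving: x = (0.8264 − 1)/(0.08 − 1) = 0.189.

0.189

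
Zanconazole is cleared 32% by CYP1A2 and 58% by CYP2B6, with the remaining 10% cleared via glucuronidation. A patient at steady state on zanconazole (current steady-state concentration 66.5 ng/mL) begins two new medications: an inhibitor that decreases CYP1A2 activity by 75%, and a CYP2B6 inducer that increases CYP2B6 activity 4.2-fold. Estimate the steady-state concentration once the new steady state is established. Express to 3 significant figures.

The CYP1A2 pathway (32% of clearance) drops to 0.25× activity: 0.32 × 0.25 = 0.08.
The CYP2B6 pathway (58% of clearance) rises to 4.2× activity: 0.58 × 4.2 = 2.436.
Non-CYP routes (10%) are unchanged.
Relative clearance = 0.08 + 2.436 + 0.1 = 2.616.
New steady-state concentration = 66.5 / 2.616 = 25.4 ng/mL (concentration scales inversely with clearance).

25.4 ng/mL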